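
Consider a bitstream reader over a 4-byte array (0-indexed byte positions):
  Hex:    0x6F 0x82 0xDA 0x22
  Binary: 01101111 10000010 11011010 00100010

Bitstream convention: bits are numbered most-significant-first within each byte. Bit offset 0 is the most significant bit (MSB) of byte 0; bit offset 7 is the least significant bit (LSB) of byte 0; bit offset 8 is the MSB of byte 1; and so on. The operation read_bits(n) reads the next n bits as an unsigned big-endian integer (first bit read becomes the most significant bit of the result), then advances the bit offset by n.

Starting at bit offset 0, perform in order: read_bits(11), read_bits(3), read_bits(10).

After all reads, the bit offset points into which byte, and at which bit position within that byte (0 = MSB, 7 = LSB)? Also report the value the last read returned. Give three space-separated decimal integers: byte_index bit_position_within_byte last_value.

Read 1: bits[0:11] width=11 -> value=892 (bin 01101111100); offset now 11 = byte 1 bit 3; 21 bits remain
Read 2: bits[11:14] width=3 -> value=0 (bin 000); offset now 14 = byte 1 bit 6; 18 bits remain
Read 3: bits[14:24] width=10 -> value=730 (bin 1011011010); offset now 24 = byte 3 bit 0; 8 bits remain

Answer: 3 0 730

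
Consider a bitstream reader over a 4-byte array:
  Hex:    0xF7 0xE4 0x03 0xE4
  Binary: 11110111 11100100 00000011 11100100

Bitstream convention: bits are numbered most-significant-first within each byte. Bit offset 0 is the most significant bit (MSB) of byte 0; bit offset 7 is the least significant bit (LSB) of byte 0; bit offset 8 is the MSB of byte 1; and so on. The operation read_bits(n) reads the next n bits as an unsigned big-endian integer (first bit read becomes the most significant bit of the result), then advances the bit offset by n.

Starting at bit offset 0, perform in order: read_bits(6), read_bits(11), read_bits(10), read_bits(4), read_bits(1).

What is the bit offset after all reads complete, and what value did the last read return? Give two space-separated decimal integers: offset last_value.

Read 1: bits[0:6] width=6 -> value=61 (bin 111101); offset now 6 = byte 0 bit 6; 26 bits remain
Read 2: bits[6:17] width=11 -> value=1992 (bin 11111001000); offset now 17 = byte 2 bit 1; 15 bits remain
Read 3: bits[17:27] width=10 -> value=31 (bin 0000011111); offset now 27 = byte 3 bit 3; 5 bits remain
Read 4: bits[27:31] width=4 -> value=2 (bin 0010); offset now 31 = byte 3 bit 7; 1 bits remain
Read 5: bits[31:32] width=1 -> value=0 (bin 0); offset now 32 = byte 4 bit 0; 0 bits remain

Answer: 32 0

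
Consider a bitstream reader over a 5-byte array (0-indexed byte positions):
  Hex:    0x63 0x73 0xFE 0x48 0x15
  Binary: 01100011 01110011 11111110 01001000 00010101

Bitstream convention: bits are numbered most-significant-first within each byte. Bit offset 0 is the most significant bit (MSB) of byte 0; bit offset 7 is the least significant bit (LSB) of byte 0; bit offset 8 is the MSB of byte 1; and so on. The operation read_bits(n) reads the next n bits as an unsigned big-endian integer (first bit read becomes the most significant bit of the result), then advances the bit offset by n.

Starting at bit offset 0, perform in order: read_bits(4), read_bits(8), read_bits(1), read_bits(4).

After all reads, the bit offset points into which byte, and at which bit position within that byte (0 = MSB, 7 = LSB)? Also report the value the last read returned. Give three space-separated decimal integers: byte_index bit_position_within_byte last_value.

Read 1: bits[0:4] width=4 -> value=6 (bin 0110); offset now 4 = byte 0 bit 4; 36 bits remain
Read 2: bits[4:12] width=8 -> value=55 (bin 00110111); offset now 12 = byte 1 bit 4; 28 bits remain
Read 3: bits[12:13] width=1 -> value=0 (bin 0); offset now 13 = byte 1 bit 5; 27 bits remain
Read 4: bits[13:17] width=4 -> value=7 (bin 0111); offset now 17 = byte 2 bit 1; 23 bits remain

Answer: 2 1 7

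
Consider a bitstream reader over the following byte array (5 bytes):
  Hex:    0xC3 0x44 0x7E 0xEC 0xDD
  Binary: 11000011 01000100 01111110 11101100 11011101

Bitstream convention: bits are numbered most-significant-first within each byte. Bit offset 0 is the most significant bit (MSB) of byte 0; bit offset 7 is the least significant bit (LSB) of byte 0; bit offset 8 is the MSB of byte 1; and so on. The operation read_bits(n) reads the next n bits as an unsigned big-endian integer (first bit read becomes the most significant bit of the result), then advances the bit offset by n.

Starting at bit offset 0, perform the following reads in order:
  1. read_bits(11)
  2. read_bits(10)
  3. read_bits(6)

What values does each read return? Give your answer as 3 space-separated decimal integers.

Read 1: bits[0:11] width=11 -> value=1562 (bin 11000011010); offset now 11 = byte 1 bit 3; 29 bits remain
Read 2: bits[11:21] width=10 -> value=143 (bin 0010001111); offset now 21 = byte 2 bit 5; 19 bits remain
Read 3: bits[21:27] width=6 -> value=55 (bin 110111); offset now 27 = byte 3 bit 3; 13 bits remain

Answer: 1562 143 55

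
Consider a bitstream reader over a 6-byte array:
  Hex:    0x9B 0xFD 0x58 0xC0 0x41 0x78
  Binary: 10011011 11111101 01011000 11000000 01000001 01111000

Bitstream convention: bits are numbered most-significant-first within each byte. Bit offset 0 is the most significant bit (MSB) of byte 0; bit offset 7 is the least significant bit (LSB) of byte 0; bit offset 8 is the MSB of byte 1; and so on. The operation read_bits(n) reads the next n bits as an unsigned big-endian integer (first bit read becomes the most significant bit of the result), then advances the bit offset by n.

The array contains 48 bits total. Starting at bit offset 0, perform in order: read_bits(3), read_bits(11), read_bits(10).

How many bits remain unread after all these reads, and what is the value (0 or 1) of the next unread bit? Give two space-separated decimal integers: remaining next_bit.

Answer: 24 1

Derivation:
Read 1: bits[0:3] width=3 -> value=4 (bin 100); offset now 3 = byte 0 bit 3; 45 bits remain
Read 2: bits[3:14] width=11 -> value=1791 (bin 11011111111); offset now 14 = byte 1 bit 6; 34 bits remain
Read 3: bits[14:24] width=10 -> value=344 (bin 0101011000); offset now 24 = byte 3 bit 0; 24 bits remain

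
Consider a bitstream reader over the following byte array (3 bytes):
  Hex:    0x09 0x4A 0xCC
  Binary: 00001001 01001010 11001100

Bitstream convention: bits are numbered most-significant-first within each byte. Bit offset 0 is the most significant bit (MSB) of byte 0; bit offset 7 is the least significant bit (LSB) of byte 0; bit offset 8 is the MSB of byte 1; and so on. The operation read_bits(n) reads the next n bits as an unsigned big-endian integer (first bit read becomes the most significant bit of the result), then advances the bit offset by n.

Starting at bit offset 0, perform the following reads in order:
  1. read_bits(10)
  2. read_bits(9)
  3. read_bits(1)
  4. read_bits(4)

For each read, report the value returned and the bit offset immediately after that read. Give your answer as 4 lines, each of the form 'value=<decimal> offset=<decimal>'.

Answer: value=37 offset=10
value=86 offset=19
value=0 offset=20
value=12 offset=24

Derivation:
Read 1: bits[0:10] width=10 -> value=37 (bin 0000100101); offset now 10 = byte 1 bit 2; 14 bits remain
Read 2: bits[10:19] width=9 -> value=86 (bin 001010110); offset now 19 = byte 2 bit 3; 5 bits remain
Read 3: bits[19:20] width=1 -> value=0 (bin 0); offset now 20 = byte 2 bit 4; 4 bits remain
Read 4: bits[20:24] width=4 -> value=12 (bin 1100); offset now 24 = byte 3 bit 0; 0 bits remain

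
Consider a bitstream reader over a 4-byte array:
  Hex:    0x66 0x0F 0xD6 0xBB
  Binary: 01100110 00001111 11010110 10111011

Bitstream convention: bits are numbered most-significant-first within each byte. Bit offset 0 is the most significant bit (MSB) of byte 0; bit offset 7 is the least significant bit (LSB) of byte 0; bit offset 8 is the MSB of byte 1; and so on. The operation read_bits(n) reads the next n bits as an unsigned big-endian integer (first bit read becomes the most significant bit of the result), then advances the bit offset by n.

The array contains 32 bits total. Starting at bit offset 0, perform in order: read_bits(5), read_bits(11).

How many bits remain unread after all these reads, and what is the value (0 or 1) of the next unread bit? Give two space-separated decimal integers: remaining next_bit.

Answer: 16 1

Derivation:
Read 1: bits[0:5] width=5 -> value=12 (bin 01100); offset now 5 = byte 0 bit 5; 27 bits remain
Read 2: bits[5:16] width=11 -> value=1551 (bin 11000001111); offset now 16 = byte 2 bit 0; 16 bits remain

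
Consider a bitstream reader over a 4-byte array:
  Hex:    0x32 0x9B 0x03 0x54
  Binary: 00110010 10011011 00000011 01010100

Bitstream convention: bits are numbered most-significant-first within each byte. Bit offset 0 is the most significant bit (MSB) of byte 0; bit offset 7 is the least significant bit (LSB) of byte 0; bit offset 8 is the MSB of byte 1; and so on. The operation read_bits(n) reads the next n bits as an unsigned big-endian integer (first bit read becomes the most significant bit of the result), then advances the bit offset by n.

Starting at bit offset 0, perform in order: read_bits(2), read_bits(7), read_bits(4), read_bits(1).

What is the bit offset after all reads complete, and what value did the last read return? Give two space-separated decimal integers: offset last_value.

Read 1: bits[0:2] width=2 -> value=0 (bin 00); offset now 2 = byte 0 bit 2; 30 bits remain
Read 2: bits[2:9] width=7 -> value=101 (bin 1100101); offset now 9 = byte 1 bit 1; 23 bits remain
Read 3: bits[9:13] width=4 -> value=3 (bin 0011); offset now 13 = byte 1 bit 5; 19 bits remain
Read 4: bits[13:14] width=1 -> value=0 (bin 0); offset now 14 = byte 1 bit 6; 18 bits remain

Answer: 14 0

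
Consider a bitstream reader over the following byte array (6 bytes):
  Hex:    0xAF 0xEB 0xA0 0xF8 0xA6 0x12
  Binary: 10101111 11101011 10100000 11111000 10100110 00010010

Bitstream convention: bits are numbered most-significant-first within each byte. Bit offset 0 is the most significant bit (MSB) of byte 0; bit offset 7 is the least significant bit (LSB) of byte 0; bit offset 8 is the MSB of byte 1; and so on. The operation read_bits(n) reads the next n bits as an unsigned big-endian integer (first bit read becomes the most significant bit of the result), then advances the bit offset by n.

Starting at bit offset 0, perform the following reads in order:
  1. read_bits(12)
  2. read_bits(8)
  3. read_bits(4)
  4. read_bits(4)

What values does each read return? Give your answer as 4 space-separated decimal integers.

Answer: 2814 186 0 15

Derivation:
Read 1: bits[0:12] width=12 -> value=2814 (bin 101011111110); offset now 12 = byte 1 bit 4; 36 bits remain
Read 2: bits[12:20] width=8 -> value=186 (bin 10111010); offset now 20 = byte 2 bit 4; 28 bits remain
Read 3: bits[20:24] width=4 -> value=0 (bin 0000); offset now 24 = byte 3 bit 0; 24 bits remain
Read 4: bits[24:28] width=4 -> value=15 (bin 1111); offset now 28 = byte 3 bit 4; 20 bits remain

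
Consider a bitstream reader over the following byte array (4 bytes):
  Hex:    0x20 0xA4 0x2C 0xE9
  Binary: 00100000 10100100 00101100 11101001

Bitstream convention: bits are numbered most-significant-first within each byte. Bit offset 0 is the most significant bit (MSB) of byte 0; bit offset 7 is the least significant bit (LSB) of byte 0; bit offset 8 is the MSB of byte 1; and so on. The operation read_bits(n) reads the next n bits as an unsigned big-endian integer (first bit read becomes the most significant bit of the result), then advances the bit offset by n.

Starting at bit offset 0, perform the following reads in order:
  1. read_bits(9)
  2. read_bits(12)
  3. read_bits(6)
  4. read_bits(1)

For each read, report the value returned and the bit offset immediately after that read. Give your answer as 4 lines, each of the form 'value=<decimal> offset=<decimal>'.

Read 1: bits[0:9] width=9 -> value=65 (bin 001000001); offset now 9 = byte 1 bit 1; 23 bits remain
Read 2: bits[9:21] width=12 -> value=1157 (bin 010010000101); offset now 21 = byte 2 bit 5; 11 bits remain
Read 3: bits[21:27] width=6 -> value=39 (bin 100111); offset now 27 = byte 3 bit 3; 5 bits remain
Read 4: bits[27:28] width=1 -> value=0 (bin 0); offset now 28 = byte 3 bit 4; 4 bits remain

Answer: value=65 offset=9
value=1157 offset=21
value=39 offset=27
value=0 offset=28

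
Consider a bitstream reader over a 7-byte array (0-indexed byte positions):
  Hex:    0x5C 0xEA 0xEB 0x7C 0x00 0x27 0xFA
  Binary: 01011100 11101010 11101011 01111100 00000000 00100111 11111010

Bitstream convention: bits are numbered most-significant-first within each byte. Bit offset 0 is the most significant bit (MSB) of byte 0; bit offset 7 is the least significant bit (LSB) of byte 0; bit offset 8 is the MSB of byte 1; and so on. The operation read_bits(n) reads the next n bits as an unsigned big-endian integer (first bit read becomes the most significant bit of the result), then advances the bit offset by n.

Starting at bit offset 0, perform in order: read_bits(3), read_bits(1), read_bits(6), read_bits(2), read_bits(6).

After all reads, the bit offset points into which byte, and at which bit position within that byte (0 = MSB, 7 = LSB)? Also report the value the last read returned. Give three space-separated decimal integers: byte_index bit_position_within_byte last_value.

Read 1: bits[0:3] width=3 -> value=2 (bin 010); offset now 3 = byte 0 bit 3; 53 bits remain
Read 2: bits[3:4] width=1 -> value=1 (bin 1); offset now 4 = byte 0 bit 4; 52 bits remain
Read 3: bits[4:10] width=6 -> value=51 (bin 110011); offset now 10 = byte 1 bit 2; 46 bits remain
Read 4: bits[10:12] width=2 -> value=2 (bin 10); offset now 12 = byte 1 bit 4; 44 bits remain
Read 5: bits[12:18] width=6 -> value=43 (bin 101011); offset now 18 = byte 2 bit 2; 38 bits remain

Answer: 2 2 43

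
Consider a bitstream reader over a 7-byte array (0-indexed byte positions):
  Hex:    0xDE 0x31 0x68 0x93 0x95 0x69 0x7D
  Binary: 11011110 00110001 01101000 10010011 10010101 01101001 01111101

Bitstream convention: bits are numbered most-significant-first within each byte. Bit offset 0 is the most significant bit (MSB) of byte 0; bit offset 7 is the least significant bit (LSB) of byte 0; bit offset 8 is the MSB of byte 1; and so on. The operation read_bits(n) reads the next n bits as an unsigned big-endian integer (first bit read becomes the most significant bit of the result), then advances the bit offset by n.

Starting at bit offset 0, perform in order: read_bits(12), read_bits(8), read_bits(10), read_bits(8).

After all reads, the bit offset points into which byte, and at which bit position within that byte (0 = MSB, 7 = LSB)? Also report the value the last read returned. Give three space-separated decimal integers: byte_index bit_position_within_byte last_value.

Read 1: bits[0:12] width=12 -> value=3555 (bin 110111100011); offset now 12 = byte 1 bit 4; 44 bits remain
Read 2: bits[12:20] width=8 -> value=22 (bin 00010110); offset now 20 = byte 2 bit 4; 36 bits remain
Read 3: bits[20:30] width=10 -> value=548 (bin 1000100100); offset now 30 = byte 3 bit 6; 26 bits remain
Read 4: bits[30:38] width=8 -> value=229 (bin 11100101); offset now 38 = byte 4 bit 6; 18 bits remain

Answer: 4 6 229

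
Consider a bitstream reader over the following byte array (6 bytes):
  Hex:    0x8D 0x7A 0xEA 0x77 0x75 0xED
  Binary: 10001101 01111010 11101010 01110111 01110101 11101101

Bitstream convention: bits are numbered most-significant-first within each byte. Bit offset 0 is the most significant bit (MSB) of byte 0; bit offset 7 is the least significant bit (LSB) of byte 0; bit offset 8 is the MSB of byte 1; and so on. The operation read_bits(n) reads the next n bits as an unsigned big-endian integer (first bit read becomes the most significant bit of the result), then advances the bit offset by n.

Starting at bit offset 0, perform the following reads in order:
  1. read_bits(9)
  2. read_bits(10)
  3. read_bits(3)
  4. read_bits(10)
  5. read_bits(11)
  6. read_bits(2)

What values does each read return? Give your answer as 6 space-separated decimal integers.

Answer: 282 983 2 631 943 1

Derivation:
Read 1: bits[0:9] width=9 -> value=282 (bin 100011010); offset now 9 = byte 1 bit 1; 39 bits remain
Read 2: bits[9:19] width=10 -> value=983 (bin 1111010111); offset now 19 = byte 2 bit 3; 29 bits remain
Read 3: bits[19:22] width=3 -> value=2 (bin 010); offset now 22 = byte 2 bit 6; 26 bits remain
Read 4: bits[22:32] width=10 -> value=631 (bin 1001110111); offset now 32 = byte 4 bit 0; 16 bits remain
Read 5: bits[32:43] width=11 -> value=943 (bin 01110101111); offset now 43 = byte 5 bit 3; 5 bits remain
Read 6: bits[43:45] width=2 -> value=1 (bin 01); offset now 45 = byte 5 bit 5; 3 bits remain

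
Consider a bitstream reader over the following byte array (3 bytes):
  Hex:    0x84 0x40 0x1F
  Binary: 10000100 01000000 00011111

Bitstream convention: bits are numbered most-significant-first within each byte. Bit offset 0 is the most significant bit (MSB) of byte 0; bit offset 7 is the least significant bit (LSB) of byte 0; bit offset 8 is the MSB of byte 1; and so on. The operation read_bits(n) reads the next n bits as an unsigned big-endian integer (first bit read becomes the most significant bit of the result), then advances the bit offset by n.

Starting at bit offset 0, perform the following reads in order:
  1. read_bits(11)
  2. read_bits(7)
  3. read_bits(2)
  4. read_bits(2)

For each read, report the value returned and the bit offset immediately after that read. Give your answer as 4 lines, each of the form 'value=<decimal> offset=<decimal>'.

Read 1: bits[0:11] width=11 -> value=1058 (bin 10000100010); offset now 11 = byte 1 bit 3; 13 bits remain
Read 2: bits[11:18] width=7 -> value=0 (bin 0000000); offset now 18 = byte 2 bit 2; 6 bits remain
Read 3: bits[18:20] width=2 -> value=1 (bin 01); offset now 20 = byte 2 bit 4; 4 bits remain
Read 4: bits[20:22] width=2 -> value=3 (bin 11); offset now 22 = byte 2 bit 6; 2 bits remain

Answer: value=1058 offset=11
value=0 offset=18
value=1 offset=20
value=3 offset=22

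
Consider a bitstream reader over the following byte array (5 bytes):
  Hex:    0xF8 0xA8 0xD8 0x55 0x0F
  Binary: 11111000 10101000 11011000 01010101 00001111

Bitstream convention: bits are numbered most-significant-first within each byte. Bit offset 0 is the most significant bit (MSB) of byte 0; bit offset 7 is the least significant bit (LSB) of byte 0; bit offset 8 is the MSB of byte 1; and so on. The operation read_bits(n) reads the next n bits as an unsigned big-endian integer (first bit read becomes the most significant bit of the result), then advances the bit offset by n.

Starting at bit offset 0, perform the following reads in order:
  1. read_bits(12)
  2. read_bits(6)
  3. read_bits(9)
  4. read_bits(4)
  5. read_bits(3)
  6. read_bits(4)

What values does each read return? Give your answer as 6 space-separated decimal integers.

Answer: 3978 35 194 10 4 3

Derivation:
Read 1: bits[0:12] width=12 -> value=3978 (bin 111110001010); offset now 12 = byte 1 bit 4; 28 bits remain
Read 2: bits[12:18] width=6 -> value=35 (bin 100011); offset now 18 = byte 2 bit 2; 22 bits remain
Read 3: bits[18:27] width=9 -> value=194 (bin 011000010); offset now 27 = byte 3 bit 3; 13 bits remain
Read 4: bits[27:31] width=4 -> value=10 (bin 1010); offset now 31 = byte 3 bit 7; 9 bits remain
Read 5: bits[31:34] width=3 -> value=4 (bin 100); offset now 34 = byte 4 bit 2; 6 bits remain
Read 6: bits[34:38] width=4 -> value=3 (bin 0011); offset now 38 = byte 4 bit 6; 2 bits remain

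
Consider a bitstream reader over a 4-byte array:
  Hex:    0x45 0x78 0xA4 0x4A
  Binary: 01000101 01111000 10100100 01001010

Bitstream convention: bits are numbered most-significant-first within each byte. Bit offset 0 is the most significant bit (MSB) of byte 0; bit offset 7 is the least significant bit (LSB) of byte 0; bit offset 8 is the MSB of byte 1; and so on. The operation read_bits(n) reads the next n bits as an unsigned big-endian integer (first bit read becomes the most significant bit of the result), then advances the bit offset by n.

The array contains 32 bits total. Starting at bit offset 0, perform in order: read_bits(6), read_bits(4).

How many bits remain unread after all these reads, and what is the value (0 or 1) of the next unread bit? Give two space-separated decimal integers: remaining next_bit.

Read 1: bits[0:6] width=6 -> value=17 (bin 010001); offset now 6 = byte 0 bit 6; 26 bits remain
Read 2: bits[6:10] width=4 -> value=5 (bin 0101); offset now 10 = byte 1 bit 2; 22 bits remain

Answer: 22 1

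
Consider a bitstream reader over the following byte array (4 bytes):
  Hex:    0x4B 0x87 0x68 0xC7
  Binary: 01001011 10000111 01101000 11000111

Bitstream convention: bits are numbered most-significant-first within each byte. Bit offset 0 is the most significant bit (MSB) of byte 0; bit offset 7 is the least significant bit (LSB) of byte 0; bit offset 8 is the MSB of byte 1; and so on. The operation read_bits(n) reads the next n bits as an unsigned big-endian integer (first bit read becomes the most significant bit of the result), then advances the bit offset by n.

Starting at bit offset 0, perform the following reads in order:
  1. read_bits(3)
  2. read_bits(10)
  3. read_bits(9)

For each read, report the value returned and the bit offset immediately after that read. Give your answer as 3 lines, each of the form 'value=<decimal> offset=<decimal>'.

Answer: value=2 offset=3
value=368 offset=13
value=474 offset=22

Derivation:
Read 1: bits[0:3] width=3 -> value=2 (bin 010); offset now 3 = byte 0 bit 3; 29 bits remain
Read 2: bits[3:13] width=10 -> value=368 (bin 0101110000); offset now 13 = byte 1 bit 5; 19 bits remain
Read 3: bits[13:22] width=9 -> value=474 (bin 111011010); offset now 22 = byte 2 bit 6; 10 bits remain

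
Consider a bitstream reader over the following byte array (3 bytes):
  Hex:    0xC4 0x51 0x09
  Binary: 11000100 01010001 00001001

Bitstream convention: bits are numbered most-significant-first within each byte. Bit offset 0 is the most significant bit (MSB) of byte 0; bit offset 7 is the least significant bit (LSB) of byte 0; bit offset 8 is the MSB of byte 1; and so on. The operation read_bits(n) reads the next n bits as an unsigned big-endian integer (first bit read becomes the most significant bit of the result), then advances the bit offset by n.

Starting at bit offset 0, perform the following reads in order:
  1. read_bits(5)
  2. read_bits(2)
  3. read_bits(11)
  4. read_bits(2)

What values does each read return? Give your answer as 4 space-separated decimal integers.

Answer: 24 2 324 0

Derivation:
Read 1: bits[0:5] width=5 -> value=24 (bin 11000); offset now 5 = byte 0 bit 5; 19 bits remain
Read 2: bits[5:7] width=2 -> value=2 (bin 10); offset now 7 = byte 0 bit 7; 17 bits remain
Read 3: bits[7:18] width=11 -> value=324 (bin 00101000100); offset now 18 = byte 2 bit 2; 6 bits remain
Read 4: bits[18:20] width=2 -> value=0 (bin 00); offset now 20 = byte 2 bit 4; 4 bits remain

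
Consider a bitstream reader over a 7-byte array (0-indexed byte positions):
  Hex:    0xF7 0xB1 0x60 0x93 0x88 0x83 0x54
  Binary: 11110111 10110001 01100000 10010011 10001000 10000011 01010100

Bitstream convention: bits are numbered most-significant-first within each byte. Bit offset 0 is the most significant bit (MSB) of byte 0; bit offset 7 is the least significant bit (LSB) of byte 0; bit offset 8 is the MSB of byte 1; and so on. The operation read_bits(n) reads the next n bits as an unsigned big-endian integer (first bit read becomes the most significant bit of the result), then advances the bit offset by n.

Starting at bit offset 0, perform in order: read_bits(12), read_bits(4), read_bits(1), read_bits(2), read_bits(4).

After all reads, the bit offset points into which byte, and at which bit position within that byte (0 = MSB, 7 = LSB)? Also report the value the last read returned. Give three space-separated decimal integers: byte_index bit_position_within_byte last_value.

Read 1: bits[0:12] width=12 -> value=3963 (bin 111101111011); offset now 12 = byte 1 bit 4; 44 bits remain
Read 2: bits[12:16] width=4 -> value=1 (bin 0001); offset now 16 = byte 2 bit 0; 40 bits remain
Read 3: bits[16:17] width=1 -> value=0 (bin 0); offset now 17 = byte 2 bit 1; 39 bits remain
Read 4: bits[17:19] width=2 -> value=3 (bin 11); offset now 19 = byte 2 bit 3; 37 bits remain
Read 5: bits[19:23] width=4 -> value=0 (bin 0000); offset now 23 = byte 2 bit 7; 33 bits remain

Answer: 2 7 0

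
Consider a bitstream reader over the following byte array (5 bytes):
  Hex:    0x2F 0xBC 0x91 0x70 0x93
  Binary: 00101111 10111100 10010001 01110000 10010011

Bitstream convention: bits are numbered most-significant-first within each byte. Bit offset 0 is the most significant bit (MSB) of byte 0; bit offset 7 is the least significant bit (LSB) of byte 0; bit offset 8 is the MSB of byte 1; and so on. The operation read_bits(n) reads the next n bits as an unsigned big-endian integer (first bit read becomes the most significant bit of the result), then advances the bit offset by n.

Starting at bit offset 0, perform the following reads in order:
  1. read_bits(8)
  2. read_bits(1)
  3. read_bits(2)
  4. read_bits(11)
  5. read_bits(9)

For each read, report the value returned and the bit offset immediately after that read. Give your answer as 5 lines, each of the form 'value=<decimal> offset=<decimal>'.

Answer: value=47 offset=8
value=1 offset=9
value=1 offset=11
value=1828 offset=22
value=184 offset=31

Derivation:
Read 1: bits[0:8] width=8 -> value=47 (bin 00101111); offset now 8 = byte 1 bit 0; 32 bits remain
Read 2: bits[8:9] width=1 -> value=1 (bin 1); offset now 9 = byte 1 bit 1; 31 bits remain
Read 3: bits[9:11] width=2 -> value=1 (bin 01); offset now 11 = byte 1 bit 3; 29 bits remain
Read 4: bits[11:22] width=11 -> value=1828 (bin 11100100100); offset now 22 = byte 2 bit 6; 18 bits remain
Read 5: bits[22:31] width=9 -> value=184 (bin 010111000); offset now 31 = byte 3 bit 7; 9 bits remain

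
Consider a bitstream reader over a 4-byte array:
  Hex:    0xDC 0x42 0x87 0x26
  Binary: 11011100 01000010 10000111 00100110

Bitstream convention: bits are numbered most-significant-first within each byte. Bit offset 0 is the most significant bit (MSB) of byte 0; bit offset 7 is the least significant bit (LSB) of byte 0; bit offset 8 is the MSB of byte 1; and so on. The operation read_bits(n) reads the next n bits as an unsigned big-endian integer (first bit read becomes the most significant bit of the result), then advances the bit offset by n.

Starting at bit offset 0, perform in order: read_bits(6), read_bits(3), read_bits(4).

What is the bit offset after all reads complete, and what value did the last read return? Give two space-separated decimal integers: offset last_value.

Answer: 13 8

Derivation:
Read 1: bits[0:6] width=6 -> value=55 (bin 110111); offset now 6 = byte 0 bit 6; 26 bits remain
Read 2: bits[6:9] width=3 -> value=0 (bin 000); offset now 9 = byte 1 bit 1; 23 bits remain
Read 3: bits[9:13] width=4 -> value=8 (bin 1000); offset now 13 = byte 1 bit 5; 19 bits remain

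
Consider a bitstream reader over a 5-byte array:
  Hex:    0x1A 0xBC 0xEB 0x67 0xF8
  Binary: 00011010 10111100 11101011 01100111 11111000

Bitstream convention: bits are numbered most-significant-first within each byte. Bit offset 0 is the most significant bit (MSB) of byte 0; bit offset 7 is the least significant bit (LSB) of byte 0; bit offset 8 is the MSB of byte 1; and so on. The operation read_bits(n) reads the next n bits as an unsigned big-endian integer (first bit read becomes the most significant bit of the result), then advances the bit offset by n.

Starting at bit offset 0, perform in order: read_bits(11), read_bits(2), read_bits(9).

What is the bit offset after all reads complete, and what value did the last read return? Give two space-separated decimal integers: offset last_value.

Answer: 22 314

Derivation:
Read 1: bits[0:11] width=11 -> value=213 (bin 00011010101); offset now 11 = byte 1 bit 3; 29 bits remain
Read 2: bits[11:13] width=2 -> value=3 (bin 11); offset now 13 = byte 1 bit 5; 27 bits remain
Read 3: bits[13:22] width=9 -> value=314 (bin 100111010); offset now 22 = byte 2 bit 6; 18 bits remain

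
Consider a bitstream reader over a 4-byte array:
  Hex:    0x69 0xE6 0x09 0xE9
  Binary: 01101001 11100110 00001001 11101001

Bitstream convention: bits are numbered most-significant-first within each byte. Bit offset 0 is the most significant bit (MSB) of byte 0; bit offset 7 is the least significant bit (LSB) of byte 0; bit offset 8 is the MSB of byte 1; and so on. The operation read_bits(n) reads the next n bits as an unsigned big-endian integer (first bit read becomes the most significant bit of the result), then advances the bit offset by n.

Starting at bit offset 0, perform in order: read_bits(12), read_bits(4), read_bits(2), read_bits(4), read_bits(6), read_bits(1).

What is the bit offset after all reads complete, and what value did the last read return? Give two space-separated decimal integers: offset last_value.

Read 1: bits[0:12] width=12 -> value=1694 (bin 011010011110); offset now 12 = byte 1 bit 4; 20 bits remain
Read 2: bits[12:16] width=4 -> value=6 (bin 0110); offset now 16 = byte 2 bit 0; 16 bits remain
Read 3: bits[16:18] width=2 -> value=0 (bin 00); offset now 18 = byte 2 bit 2; 14 bits remain
Read 4: bits[18:22] width=4 -> value=2 (bin 0010); offset now 22 = byte 2 bit 6; 10 bits remain
Read 5: bits[22:28] width=6 -> value=30 (bin 011110); offset now 28 = byte 3 bit 4; 4 bits remain
Read 6: bits[28:29] width=1 -> value=1 (bin 1); offset now 29 = byte 3 bit 5; 3 bits remain

Answer: 29 1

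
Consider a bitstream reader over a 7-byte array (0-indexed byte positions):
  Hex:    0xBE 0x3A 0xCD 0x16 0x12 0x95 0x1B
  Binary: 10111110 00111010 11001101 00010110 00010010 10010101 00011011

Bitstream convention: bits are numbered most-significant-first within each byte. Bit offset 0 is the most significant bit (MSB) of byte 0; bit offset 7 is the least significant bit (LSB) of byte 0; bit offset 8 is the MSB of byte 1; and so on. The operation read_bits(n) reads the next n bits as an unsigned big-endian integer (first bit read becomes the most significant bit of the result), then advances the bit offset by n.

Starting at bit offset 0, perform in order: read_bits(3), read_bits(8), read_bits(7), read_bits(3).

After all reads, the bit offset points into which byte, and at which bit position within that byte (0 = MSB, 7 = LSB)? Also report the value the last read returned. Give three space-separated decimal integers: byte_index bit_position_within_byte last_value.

Read 1: bits[0:3] width=3 -> value=5 (bin 101); offset now 3 = byte 0 bit 3; 53 bits remain
Read 2: bits[3:11] width=8 -> value=241 (bin 11110001); offset now 11 = byte 1 bit 3; 45 bits remain
Read 3: bits[11:18] width=7 -> value=107 (bin 1101011); offset now 18 = byte 2 bit 2; 38 bits remain
Read 4: bits[18:21] width=3 -> value=1 (bin 001); offset now 21 = byte 2 bit 5; 35 bits remain

Answer: 2 5 1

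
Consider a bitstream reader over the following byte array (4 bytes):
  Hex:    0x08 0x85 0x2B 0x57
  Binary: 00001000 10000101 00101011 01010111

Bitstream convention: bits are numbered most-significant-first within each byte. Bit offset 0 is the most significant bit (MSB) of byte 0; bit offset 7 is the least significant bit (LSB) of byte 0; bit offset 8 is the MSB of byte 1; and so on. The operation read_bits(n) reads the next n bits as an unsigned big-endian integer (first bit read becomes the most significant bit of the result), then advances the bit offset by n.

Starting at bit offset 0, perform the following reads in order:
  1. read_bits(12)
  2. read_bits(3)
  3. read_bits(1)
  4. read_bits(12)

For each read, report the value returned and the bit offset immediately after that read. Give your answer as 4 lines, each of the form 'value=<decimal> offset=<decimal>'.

Answer: value=136 offset=12
value=2 offset=15
value=1 offset=16
value=693 offset=28

Derivation:
Read 1: bits[0:12] width=12 -> value=136 (bin 000010001000); offset now 12 = byte 1 bit 4; 20 bits remain
Read 2: bits[12:15] width=3 -> value=2 (bin 010); offset now 15 = byte 1 bit 7; 17 bits remain
Read 3: bits[15:16] width=1 -> value=1 (bin 1); offset now 16 = byte 2 bit 0; 16 bits remain
Read 4: bits[16:28] width=12 -> value=693 (bin 001010110101); offset now 28 = byte 3 bit 4; 4 bits remain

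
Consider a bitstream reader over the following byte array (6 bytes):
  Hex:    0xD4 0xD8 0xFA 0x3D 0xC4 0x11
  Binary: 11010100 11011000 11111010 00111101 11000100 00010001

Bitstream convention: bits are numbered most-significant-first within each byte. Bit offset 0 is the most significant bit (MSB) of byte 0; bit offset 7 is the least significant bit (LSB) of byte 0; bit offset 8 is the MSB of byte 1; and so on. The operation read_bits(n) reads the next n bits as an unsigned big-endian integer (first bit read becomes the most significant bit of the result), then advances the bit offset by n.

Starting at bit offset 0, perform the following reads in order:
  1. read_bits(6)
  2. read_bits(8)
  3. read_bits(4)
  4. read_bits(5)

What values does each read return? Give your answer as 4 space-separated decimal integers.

Read 1: bits[0:6] width=6 -> value=53 (bin 110101); offset now 6 = byte 0 bit 6; 42 bits remain
Read 2: bits[6:14] width=8 -> value=54 (bin 00110110); offset now 14 = byte 1 bit 6; 34 bits remain
Read 3: bits[14:18] width=4 -> value=3 (bin 0011); offset now 18 = byte 2 bit 2; 30 bits remain
Read 4: bits[18:23] width=5 -> value=29 (bin 11101); offset now 23 = byte 2 bit 7; 25 bits remain

Answer: 53 54 3 29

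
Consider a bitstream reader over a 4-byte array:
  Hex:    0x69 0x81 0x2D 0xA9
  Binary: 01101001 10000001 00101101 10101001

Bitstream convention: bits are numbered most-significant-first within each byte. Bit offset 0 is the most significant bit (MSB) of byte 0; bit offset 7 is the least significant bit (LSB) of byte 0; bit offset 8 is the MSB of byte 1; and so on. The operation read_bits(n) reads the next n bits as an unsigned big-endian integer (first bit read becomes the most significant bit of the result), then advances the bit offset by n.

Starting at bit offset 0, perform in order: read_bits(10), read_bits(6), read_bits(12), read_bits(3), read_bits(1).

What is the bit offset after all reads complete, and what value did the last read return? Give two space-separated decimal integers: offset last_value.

Answer: 32 1

Derivation:
Read 1: bits[0:10] width=10 -> value=422 (bin 0110100110); offset now 10 = byte 1 bit 2; 22 bits remain
Read 2: bits[10:16] width=6 -> value=1 (bin 000001); offset now 16 = byte 2 bit 0; 16 bits remain
Read 3: bits[16:28] width=12 -> value=730 (bin 001011011010); offset now 28 = byte 3 bit 4; 4 bits remain
Read 4: bits[28:31] width=3 -> value=4 (bin 100); offset now 31 = byte 3 bit 7; 1 bits remain
Read 5: bits[31:32] width=1 -> value=1 (bin 1); offset now 32 = byte 4 bit 0; 0 bits remain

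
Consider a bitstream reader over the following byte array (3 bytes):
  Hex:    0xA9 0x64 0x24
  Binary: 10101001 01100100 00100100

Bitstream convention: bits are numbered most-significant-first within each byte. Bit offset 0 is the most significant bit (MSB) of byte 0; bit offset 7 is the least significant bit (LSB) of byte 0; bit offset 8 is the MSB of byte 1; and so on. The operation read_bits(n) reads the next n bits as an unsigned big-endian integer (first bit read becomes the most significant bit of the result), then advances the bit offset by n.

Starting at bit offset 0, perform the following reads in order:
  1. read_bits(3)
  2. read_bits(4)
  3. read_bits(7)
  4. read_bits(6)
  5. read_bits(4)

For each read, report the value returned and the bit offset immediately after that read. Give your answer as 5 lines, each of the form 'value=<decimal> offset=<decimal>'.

Read 1: bits[0:3] width=3 -> value=5 (bin 101); offset now 3 = byte 0 bit 3; 21 bits remain
Read 2: bits[3:7] width=4 -> value=4 (bin 0100); offset now 7 = byte 0 bit 7; 17 bits remain
Read 3: bits[7:14] width=7 -> value=89 (bin 1011001); offset now 14 = byte 1 bit 6; 10 bits remain
Read 4: bits[14:20] width=6 -> value=2 (bin 000010); offset now 20 = byte 2 bit 4; 4 bits remain
Read 5: bits[20:24] width=4 -> value=4 (bin 0100); offset now 24 = byte 3 bit 0; 0 bits remain

Answer: value=5 offset=3
value=4 offset=7
value=89 offset=14
value=2 offset=20
value=4 offset=24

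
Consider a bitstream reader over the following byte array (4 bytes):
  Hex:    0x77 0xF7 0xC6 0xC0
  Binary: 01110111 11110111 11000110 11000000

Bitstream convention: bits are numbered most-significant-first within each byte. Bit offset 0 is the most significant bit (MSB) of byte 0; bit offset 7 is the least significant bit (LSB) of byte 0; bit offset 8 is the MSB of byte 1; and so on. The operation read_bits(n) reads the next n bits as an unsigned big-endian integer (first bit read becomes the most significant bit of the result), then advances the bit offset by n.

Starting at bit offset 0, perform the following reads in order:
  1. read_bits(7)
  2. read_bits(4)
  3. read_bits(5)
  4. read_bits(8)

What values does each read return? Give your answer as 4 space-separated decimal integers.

Answer: 59 15 23 198

Derivation:
Read 1: bits[0:7] width=7 -> value=59 (bin 0111011); offset now 7 = byte 0 bit 7; 25 bits remain
Read 2: bits[7:11] width=4 -> value=15 (bin 1111); offset now 11 = byte 1 bit 3; 21 bits remain
Read 3: bits[11:16] width=5 -> value=23 (bin 10111); offset now 16 = byte 2 bit 0; 16 bits remain
Read 4: bits[16:24] width=8 -> value=198 (bin 11000110); offset now 24 = byte 3 bit 0; 8 bits remain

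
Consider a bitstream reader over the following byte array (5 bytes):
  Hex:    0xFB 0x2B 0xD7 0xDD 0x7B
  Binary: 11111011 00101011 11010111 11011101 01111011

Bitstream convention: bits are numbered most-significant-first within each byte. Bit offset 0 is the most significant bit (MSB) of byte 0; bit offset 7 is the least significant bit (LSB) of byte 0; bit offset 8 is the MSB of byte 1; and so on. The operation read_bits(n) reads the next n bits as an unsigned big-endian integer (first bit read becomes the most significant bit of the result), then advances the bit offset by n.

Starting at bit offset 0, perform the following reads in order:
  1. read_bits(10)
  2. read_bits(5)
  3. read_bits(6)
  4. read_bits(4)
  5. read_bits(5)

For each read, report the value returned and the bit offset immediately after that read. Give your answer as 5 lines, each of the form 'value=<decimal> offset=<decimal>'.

Read 1: bits[0:10] width=10 -> value=1004 (bin 1111101100); offset now 10 = byte 1 bit 2; 30 bits remain
Read 2: bits[10:15] width=5 -> value=21 (bin 10101); offset now 15 = byte 1 bit 7; 25 bits remain
Read 3: bits[15:21] width=6 -> value=58 (bin 111010); offset now 21 = byte 2 bit 5; 19 bits remain
Read 4: bits[21:25] width=4 -> value=15 (bin 1111); offset now 25 = byte 3 bit 1; 15 bits remain
Read 5: bits[25:30] width=5 -> value=23 (bin 10111); offset now 30 = byte 3 bit 6; 10 bits remain

Answer: value=1004 offset=10
value=21 offset=15
value=58 offset=21
value=15 offset=25
value=23 offset=30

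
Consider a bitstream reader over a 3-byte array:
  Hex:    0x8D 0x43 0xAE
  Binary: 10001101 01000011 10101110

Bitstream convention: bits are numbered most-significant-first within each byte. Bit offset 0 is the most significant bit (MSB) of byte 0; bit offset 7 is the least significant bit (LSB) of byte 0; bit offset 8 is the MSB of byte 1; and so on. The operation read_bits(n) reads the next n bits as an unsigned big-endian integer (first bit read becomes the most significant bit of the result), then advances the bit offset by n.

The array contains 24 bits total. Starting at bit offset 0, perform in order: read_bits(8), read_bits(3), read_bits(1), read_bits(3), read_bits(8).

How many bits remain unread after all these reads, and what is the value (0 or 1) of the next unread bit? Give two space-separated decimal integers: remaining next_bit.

Read 1: bits[0:8] width=8 -> value=141 (bin 10001101); offset now 8 = byte 1 bit 0; 16 bits remain
Read 2: bits[8:11] width=3 -> value=2 (bin 010); offset now 11 = byte 1 bit 3; 13 bits remain
Read 3: bits[11:12] width=1 -> value=0 (bin 0); offset now 12 = byte 1 bit 4; 12 bits remain
Read 4: bits[12:15] width=3 -> value=1 (bin 001); offset now 15 = byte 1 bit 7; 9 bits remain
Read 5: bits[15:23] width=8 -> value=215 (bin 11010111); offset now 23 = byte 2 bit 7; 1 bits remain

Answer: 1 0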